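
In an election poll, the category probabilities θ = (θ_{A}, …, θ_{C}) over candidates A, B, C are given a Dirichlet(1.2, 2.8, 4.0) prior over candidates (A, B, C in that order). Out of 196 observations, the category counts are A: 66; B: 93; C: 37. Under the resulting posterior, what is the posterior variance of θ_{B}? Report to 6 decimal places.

0.001215

The Dirichlet prior is conjugate to the Multinomial likelihood: each posterior αⱼ = prior αⱼ + observed count nⱼ.
Posterior concentration: (67.2, 95.8, 41.0), total = 204.0.
Var[θ_j] = α_j(Σα−α_j)/((Σα)²(Σα+1)) = 95.8·108.2/(204.0²·205.0) = 0.001215.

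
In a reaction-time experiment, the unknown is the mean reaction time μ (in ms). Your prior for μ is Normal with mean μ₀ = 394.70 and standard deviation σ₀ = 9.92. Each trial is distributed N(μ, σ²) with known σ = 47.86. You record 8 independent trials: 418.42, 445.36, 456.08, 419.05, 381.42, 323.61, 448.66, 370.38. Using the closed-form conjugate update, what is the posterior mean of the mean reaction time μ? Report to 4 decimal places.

For Normal data with known variance σ², a Normal(μ₀, σ₀²) prior on μ is conjugate. Posterior precision = 1/σ₀² + n/σ²; posterior mean is the precision-weighted average of μ₀ and x̄.
Σxᵢ = 418.42 + 445.36 + 456.08 + 419.05 + 381.42 + 323.61 + 448.66 + 370.38 = 3262.98, so n·x̄ = 3262.98.
σ₀² = 9.92² = 98.4064, σ² = 47.86² = 2290.5796; σ² + n·σ₀² = 2290.5796 + 8·98.4064 = 3077.8308.
Posterior mean = (μ₀/σ₀² + n·x̄/σ²)/(1/σ₀² + n/σ²) = (σ²·μ₀ + σ₀²·n·x̄)/(σ² + n·σ₀²) = (2290.5796·394.70 + 98.4064·3262.98)/3077.8308 = 1225189.883192/3077.8308 = 398.0693.

398.0693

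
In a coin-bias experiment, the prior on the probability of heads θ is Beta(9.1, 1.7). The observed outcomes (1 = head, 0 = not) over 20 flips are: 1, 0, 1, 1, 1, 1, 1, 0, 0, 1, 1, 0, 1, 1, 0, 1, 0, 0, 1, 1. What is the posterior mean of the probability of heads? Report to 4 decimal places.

0.7175

The Beta prior is conjugate to a Binomial/Bernoulli likelihood; the update adds successes to α and failures to β.
Posterior: Beta(α+k, β+n−k) = Beta(9.1+13, 1.7+7) = Beta(22.1, 8.7).
Posterior mean = α/(α+β) = 22.1/30.8 = 0.7175.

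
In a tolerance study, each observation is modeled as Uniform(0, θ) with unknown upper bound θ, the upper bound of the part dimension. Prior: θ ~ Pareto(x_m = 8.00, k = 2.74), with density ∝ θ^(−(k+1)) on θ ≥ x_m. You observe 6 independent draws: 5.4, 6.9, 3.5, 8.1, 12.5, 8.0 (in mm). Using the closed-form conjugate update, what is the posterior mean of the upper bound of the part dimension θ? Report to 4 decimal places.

A Pareto(scale x_m, shape k) prior on the upper bound θ of Uniform(0, θ) is conjugate: posterior is Pareto(max(x_m, max xᵢ), k + n).
Sample maximum = 12.5; prior scale x_m = 8.00 → posterior scale = max = 12.50.
Posterior shape = 2.74 + 6 = 8.74.
E[θ|data] = k·x_m/(k−1) = 8.74·12.50/7.74 = 14.1150.

14.1150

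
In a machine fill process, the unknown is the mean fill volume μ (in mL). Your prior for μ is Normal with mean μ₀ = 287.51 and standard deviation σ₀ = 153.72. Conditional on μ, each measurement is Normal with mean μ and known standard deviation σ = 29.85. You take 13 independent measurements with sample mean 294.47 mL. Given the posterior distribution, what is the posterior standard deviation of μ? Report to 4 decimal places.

8.2669

For Normal data with known variance σ², a Normal(μ₀, σ₀²) prior on μ is conjugate. Posterior precision = 1/σ₀² + n/σ²; posterior mean is the precision-weighted average of μ₀ and x̄.
σ₀² = 153.72² = 23629.8384, σ² = 29.85² = 891.0225; σ² + n·σ₀² = 891.0225 + 13·23629.8384 = 308078.9217.
Posterior precision = 1/σ₀² + n/σ² = 1/23629.8384 + 13/891.0225 = (σ² + n·σ₀²)/(σ₀²σ²) = 308078.9217/(23629.8384·891.0225); posterior variance σₙ² = σ₀²σ²/(σ² + n·σ₀²) = 23629.8384·891.0225/308078.9217 = 68.341961.
Posterior SD = √σₙ² = √(23629.8384·891.0225/308078.9217) = 8.2669.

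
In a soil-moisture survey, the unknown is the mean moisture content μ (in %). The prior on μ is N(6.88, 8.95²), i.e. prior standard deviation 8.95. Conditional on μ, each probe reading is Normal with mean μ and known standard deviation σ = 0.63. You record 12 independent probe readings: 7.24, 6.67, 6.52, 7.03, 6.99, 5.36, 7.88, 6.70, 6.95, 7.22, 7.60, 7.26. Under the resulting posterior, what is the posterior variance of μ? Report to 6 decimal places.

For Normal data with known variance σ², a Normal(μ₀, σ₀²) prior on μ is conjugate. Posterior precision = 1/σ₀² + n/σ²; posterior mean is the precision-weighted average of μ₀ and x̄.
σ₀² = 8.95² = 80.1025, σ² = 0.63² = 0.3969; σ² + n·σ₀² = 0.3969 + 12·80.1025 = 961.6269.
Posterior precision = 1/σ₀² + n/σ² = 1/80.1025 + 12/0.3969 = (σ² + n·σ₀²)/(σ₀²σ²) = 961.6269/(80.1025·0.3969); posterior variance σₙ² = σ₀²σ²/(σ² + n·σ₀²) = 80.1025·0.3969/961.6269 = 0.033061.

0.033061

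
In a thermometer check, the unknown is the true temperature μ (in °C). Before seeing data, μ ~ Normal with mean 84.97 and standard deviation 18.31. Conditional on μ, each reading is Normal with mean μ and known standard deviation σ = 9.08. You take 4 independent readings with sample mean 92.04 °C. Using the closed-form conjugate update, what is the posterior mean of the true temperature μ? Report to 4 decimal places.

91.6305

For Normal data with known variance σ², a Normal(μ₀, σ₀²) prior on μ is conjugate. Posterior precision = 1/σ₀² + n/σ²; posterior mean is the precision-weighted average of μ₀ and x̄.
n·x̄ = 4·92.04 = 368.16.
σ₀² = 18.31² = 335.2561, σ² = 9.08² = 82.4464; σ² + n·σ₀² = 82.4464 + 4·335.2561 = 1423.4708.
Posterior mean = (μ₀/σ₀² + n·x̄/σ²)/(1/σ₀² + n/σ²) = (σ²·μ₀ + σ₀²·n·x̄)/(σ² + n·σ₀²) = (82.4464·84.97 + 335.2561·368.16)/1423.4708 = 130433.356384/1423.4708 = 91.6305.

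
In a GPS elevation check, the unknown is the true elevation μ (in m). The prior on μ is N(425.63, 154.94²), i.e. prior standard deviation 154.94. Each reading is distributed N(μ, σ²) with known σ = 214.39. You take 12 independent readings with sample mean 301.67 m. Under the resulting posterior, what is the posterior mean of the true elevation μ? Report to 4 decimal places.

For Normal data with known variance σ², a Normal(μ₀, σ₀²) prior on μ is conjugate. Posterior precision = 1/σ₀² + n/σ²; posterior mean is the precision-weighted average of μ₀ and x̄.
n·x̄ = 12·301.67 = 3620.04.
σ₀² = 154.94² = 24006.4036, σ² = 214.39² = 45963.0721; σ² + n·σ₀² = 45963.0721 + 12·24006.4036 = 334039.9153.
Posterior mean = (μ₀/σ₀² + n·x̄/σ²)/(1/σ₀² + n/σ²) = (σ²·μ₀ + σ₀²·n·x̄)/(σ² + n·σ₀²) = (45963.0721·425.63 + 24006.4036·3620.04)/334039.9153 = 106467403.666067/334039.9153 = 318.7266.

318.7266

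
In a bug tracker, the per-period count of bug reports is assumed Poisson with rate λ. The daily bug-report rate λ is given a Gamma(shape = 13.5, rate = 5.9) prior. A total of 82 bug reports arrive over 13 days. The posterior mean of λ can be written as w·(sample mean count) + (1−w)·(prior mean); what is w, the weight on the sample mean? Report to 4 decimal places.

With a Gamma(shape α, rate β) prior, the Poisson likelihood is conjugate: the posterior is Gamma(α + ΣXᵢ, β + n).
Posterior mean = (α₀+S)/(β₀+n) = [n/(β₀+n)]·(S/n) + [β₀/(β₀+n)]·(α₀/β₀), so only n and β₀ enter the weight.
Weight on data w = n/(β₀+n) = 13/(5.9+13) = 13/18.9 = 0.6878.

0.6878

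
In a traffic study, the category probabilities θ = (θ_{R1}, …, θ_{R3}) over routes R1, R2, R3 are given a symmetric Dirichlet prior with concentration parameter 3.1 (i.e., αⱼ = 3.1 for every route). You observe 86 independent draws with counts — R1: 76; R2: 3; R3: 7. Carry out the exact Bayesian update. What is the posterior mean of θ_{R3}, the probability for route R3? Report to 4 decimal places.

0.1060

The Dirichlet prior is conjugate to the Multinomial likelihood: each posterior αⱼ = prior αⱼ + observed count nⱼ.
Posterior concentration: (79.1, 6.1, 10.1), total = 95.3.
E[θ_{R3}|data] = α_{R3}/Σα = 10.1/95.3 = 0.1060.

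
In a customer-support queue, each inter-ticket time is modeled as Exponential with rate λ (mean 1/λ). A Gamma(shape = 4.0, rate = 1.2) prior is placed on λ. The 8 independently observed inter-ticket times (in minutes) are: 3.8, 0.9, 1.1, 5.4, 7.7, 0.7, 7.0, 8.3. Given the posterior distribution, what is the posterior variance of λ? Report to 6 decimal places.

With a Gamma(shape α, rate β) prior on the exponential rate λ, the posterior after n observations with total T = Σxᵢ is Gamma(α+n, β+T).
Sum of observations T = 34.9 minutes; n = 8.
Posterior: Gamma(4.0+8, 1.2+34.9) = Gamma(12.0, 36.1).
Var = α/β² = 0.009208.

0.009208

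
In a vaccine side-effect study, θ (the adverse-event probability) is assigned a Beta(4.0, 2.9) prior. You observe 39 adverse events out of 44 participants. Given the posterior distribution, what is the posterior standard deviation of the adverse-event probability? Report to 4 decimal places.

0.0503

The Beta prior is conjugate to a Binomial/Bernoulli likelihood; the update adds successes to α and failures to β.
Posterior: Beta(α+k, β+n−k) = Beta(4.0+39, 2.9+5) = Beta(43.0, 7.9).
Var = αβ/((α+β)²(α+β+1)) = 43.0·7.9/(50.9²·51.9) = 0.00252634; SD = √0.00252634 = 0.0503.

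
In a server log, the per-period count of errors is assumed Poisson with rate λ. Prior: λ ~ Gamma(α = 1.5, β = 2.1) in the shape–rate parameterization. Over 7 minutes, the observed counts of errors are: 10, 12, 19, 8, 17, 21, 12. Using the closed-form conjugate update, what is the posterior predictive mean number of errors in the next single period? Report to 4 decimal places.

With a Gamma(shape α, rate β) prior, the Poisson likelihood is conjugate: the posterior is Gamma(α + ΣXᵢ, β + n).
Sum of counts S = 99 over n = 7 minutes.
Posterior: Gamma(α+S, β+n) = Gamma(1.5+99, 2.1+7) = Gamma(100.5, 9.1).
The predictive distribution for one future period is NegBinom with mean α/β = 11.0440.

11.0440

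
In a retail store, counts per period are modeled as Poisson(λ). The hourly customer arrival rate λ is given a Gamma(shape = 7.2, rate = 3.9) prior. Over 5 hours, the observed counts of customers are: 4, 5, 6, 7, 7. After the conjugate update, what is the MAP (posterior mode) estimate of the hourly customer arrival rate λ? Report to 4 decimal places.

With a Gamma(shape α, rate β) prior, the Poisson likelihood is conjugate: the posterior is Gamma(α + ΣXᵢ, β + n).
Sum of counts S = 29 over n = 5 hours.
Posterior: Gamma(α+S, β+n) = Gamma(7.2+29, 3.9+5) = Gamma(36.2, 8.9).
Mode of Gamma(α,β) for α≥1 is (α−1)/β = 35.2/8.9 = 3.9551.

3.9551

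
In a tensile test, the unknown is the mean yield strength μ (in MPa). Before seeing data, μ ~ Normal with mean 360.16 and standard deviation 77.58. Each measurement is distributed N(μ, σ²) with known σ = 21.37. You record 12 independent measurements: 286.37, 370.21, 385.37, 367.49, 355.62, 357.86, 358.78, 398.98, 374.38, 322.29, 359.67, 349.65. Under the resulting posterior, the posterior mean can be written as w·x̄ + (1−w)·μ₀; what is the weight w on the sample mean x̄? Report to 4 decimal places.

0.9937

For Normal data with known variance σ², a Normal(μ₀, σ₀²) prior on μ is conjugate. Posterior precision = 1/σ₀² + n/σ²; posterior mean is the precision-weighted average of μ₀ and x̄.
σ₀² = 77.58² = 6018.6564, σ² = 21.37² = 456.6769. Prior precision 1/σ₀² = 1/6018.6564; data precision n/σ² = 12/456.6769.
w = (n/σ²)/(1/σ₀² + n/σ²) = n·σ₀²/(σ² + n·σ₀²) = 12·6018.6564/(456.6769 + 12·6018.6564) = 72223.8768/72680.5537 = 0.9937.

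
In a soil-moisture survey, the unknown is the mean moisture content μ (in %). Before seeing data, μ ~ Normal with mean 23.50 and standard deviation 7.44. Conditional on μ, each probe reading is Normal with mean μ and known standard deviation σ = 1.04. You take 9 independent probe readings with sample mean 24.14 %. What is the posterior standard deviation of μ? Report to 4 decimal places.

For Normal data with known variance σ², a Normal(μ₀, σ₀²) prior on μ is conjugate. Posterior precision = 1/σ₀² + n/σ²; posterior mean is the precision-weighted average of μ₀ and x̄.
σ₀² = 7.44² = 55.3536, σ² = 1.04² = 1.0816; σ² + n·σ₀² = 1.0816 + 9·55.3536 = 499.264.
Posterior precision = 1/σ₀² + n/σ² = 1/55.3536 + 9/1.0816 = (σ² + n·σ₀²)/(σ₀²σ²) = 499.264/(55.3536·1.0816); posterior variance σₙ² = σ₀²σ²/(σ² + n·σ₀²) = 55.3536·1.0816/499.264 = 0.119917.
Posterior SD = √σₙ² = √(55.3536·1.0816/499.264) = 0.3463.

0.3463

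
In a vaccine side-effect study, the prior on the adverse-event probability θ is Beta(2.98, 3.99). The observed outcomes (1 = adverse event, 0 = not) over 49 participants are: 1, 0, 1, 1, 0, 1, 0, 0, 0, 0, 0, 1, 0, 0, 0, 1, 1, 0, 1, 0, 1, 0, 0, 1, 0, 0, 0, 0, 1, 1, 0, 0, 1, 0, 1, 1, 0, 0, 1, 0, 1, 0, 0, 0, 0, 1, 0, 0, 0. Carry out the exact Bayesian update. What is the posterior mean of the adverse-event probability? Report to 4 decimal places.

0.3748

The Beta prior is conjugate to a Binomial/Bernoulli likelihood; the update adds successes to α and failures to β.
Posterior: Beta(α+k, β+n−k) = Beta(2.98+18, 3.99+31) = Beta(20.98, 34.99).
Posterior mean = α/(α+β) = 20.98/55.97 = 0.3748.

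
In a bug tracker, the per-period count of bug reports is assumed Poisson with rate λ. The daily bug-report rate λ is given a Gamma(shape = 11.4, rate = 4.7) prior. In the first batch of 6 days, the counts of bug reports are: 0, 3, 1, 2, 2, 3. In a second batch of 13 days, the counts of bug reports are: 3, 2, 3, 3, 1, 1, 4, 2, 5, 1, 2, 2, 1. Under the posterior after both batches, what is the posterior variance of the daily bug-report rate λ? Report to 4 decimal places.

0.0933

With a Gamma(shape α, rate β) prior, the Poisson likelihood is conjugate: the posterior is Gamma(α + ΣXᵢ, β + n).
Batch 1: sum of counts S = 11 over n = 6 days.
After batch 1: Gamma(α+S, β+n) = Gamma(11.4+11, 4.7+6) = Gamma(22.4, 10.7).
Batch 2: sum of counts S = 30 over n = 13 days.
After batch 2: Gamma(α+S, β+n) = Gamma(22.4+30, 10.7+13) = Gamma(52.4, 23.7).
Var = α/β² = 52.4/23.7² = 0.0933.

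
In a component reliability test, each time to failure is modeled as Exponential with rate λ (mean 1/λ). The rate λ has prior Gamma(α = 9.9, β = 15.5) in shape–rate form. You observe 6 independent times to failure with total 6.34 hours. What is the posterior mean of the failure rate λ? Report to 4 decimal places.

With a Gamma(shape α, rate β) prior on the exponential rate λ, the posterior after n observations with total T = Σxᵢ is Gamma(α+n, β+T).
Posterior: Gamma(9.9+6, 15.5+6.34) = Gamma(15.9, 21.84).
Posterior mean of λ = α/β = 15.9/21.84 = 0.7280.

0.7280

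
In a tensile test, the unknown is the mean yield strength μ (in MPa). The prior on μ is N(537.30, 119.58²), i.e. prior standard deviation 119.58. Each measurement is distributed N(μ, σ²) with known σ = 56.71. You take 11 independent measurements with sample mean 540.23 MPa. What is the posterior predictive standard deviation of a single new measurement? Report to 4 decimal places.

For Normal data with known variance σ², a Normal(μ₀, σ₀²) prior on μ is conjugate. Posterior precision = 1/σ₀² + n/σ²; posterior mean is the precision-weighted average of μ₀ and x̄.
σ₀² = 119.58² = 14299.3764, σ² = 56.71² = 3216.0241; σ² + n·σ₀² = 3216.0241 + 11·14299.3764 = 160509.1645.
Posterior precision = 1/σ₀² + n/σ² = 1/14299.3764 + 11/3216.0241 = (σ² + n·σ₀²)/(σ₀²σ²) = 160509.1645/(14299.3764·3216.0241); posterior variance σₙ² = σ₀²σ²/(σ² + n·σ₀²) = 14299.3764·3216.0241/160509.1645 = 286.507872.
Predictive variance for one new observation = σₙ² + σ² = 14299.3764·3216.0241/160509.1645 + 3216.0241 = σ²·(σ₀² + 160509.1645)/160509.1645 = 3216.0241·174808.5409/160509.1645 = 3502.531972; SD = √(3216.0241·174808.5409/160509.1645) = 59.1822.

59.1822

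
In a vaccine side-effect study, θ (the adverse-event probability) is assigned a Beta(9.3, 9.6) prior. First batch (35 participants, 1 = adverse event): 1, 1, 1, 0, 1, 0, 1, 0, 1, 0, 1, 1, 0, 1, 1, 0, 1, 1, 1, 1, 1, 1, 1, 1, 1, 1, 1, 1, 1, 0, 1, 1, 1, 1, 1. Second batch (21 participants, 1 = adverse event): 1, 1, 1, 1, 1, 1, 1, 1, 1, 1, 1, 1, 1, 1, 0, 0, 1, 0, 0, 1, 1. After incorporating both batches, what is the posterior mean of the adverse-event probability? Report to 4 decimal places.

0.7250

The Beta prior is conjugate to a Binomial/Bernoulli likelihood; the update adds successes to α and failures to β.
After batch 1: Beta(9.3+28, 9.6+7) = Beta(37.3, 16.6).
After batch 2: Beta(37.3+17, 16.6+4) = Beta(54.3, 20.6).
Posterior mean = α/(α+β) = 54.3/74.9 = 0.7250.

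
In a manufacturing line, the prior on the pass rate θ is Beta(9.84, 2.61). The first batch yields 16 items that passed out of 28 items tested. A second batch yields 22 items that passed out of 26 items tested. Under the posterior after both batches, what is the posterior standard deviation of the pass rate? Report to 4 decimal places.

The Beta prior is conjugate to a Binomial/Bernoulli likelihood; the update adds successes to α and failures to β.
After batch 1: Beta(9.84+16, 2.61+12) = Beta(25.84, 14.61).
After batch 2: Beta(25.84+22, 14.61+4) = Beta(47.84, 18.61).
Var = αβ/((α+β)²(α+β+1)) = 47.84·18.61/(66.45²·67.45) = 0.00298927; SD = √0.00298927 = 0.0547.

0.0547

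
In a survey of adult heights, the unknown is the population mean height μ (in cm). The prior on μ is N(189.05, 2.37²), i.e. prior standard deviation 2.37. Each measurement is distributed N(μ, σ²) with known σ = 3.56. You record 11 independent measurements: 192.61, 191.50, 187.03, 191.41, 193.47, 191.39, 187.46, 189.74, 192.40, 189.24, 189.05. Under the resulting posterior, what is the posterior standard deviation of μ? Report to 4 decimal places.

For Normal data with known variance σ², a Normal(μ₀, σ₀²) prior on μ is conjugate. Posterior precision = 1/σ₀² + n/σ²; posterior mean is the precision-weighted average of μ₀ and x̄.
σ₀² = 2.37² = 5.6169, σ² = 3.56² = 12.6736; σ² + n·σ₀² = 12.6736 + 11·5.6169 = 74.4595.
Posterior precision = 1/σ₀² + n/σ² = 1/5.6169 + 11/12.6736 = (σ² + n·σ₀²)/(σ₀²σ²) = 74.4595/(5.6169·12.6736); posterior variance σₙ² = σ₀²σ²/(σ² + n·σ₀²) = 5.6169·12.6736/74.4595 = 0.956041.
Posterior SD = √σₙ² = √(5.6169·12.6736/74.4595) = 0.9778.

0.9778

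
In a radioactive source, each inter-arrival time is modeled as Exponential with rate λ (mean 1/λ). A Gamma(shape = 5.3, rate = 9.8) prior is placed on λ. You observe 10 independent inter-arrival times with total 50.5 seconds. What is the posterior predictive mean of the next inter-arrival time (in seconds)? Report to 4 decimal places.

With a Gamma(shape α, rate β) prior on the exponential rate λ, the posterior after n observations with total T = Σxᵢ is Gamma(α+n, β+T).
Posterior: Gamma(5.3+10, 9.8+50.5) = Gamma(15.3, 60.3).
The predictive distribution for the next observation is Lomax; its mean is β/(α−1) = 60.3/14.3 = 4.2168.

4.2168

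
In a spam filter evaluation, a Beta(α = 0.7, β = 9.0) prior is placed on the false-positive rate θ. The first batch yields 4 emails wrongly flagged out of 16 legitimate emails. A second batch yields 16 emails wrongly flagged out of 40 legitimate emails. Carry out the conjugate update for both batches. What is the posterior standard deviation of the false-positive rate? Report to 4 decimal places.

0.0569

The Beta prior is conjugate to a Binomial/Bernoulli likelihood; the update adds successes to α and failures to β.
After batch 1: Beta(0.7+4, 9.0+12) = Beta(4.7, 21.0).
After batch 2: Beta(4.7+16, 21.0+24) = Beta(20.7, 45.0).
Var = αβ/((α+β)²(α+β+1)) = 20.7·45.0/(65.7²·66.7) = 0.00323539; SD = √0.00323539 = 0.0569.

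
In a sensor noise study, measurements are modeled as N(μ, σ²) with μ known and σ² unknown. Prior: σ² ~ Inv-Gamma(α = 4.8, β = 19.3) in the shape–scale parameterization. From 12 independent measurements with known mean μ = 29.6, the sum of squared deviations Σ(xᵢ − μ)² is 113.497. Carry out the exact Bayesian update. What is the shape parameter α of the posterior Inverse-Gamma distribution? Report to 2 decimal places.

With known mean μ and an Inverse-Gamma(α, β) prior on σ², the Normal likelihood is conjugate: posterior is Inv-Gamma(α + n/2, β + Σ(xᵢ−μ)²/2).
Posterior: Inv-Gamma(4.8 + 12/2, 19.3 + 113.497/2) = Inv-Gamma(10.80, 76.0485).
Posterior α = 10.80.

10.80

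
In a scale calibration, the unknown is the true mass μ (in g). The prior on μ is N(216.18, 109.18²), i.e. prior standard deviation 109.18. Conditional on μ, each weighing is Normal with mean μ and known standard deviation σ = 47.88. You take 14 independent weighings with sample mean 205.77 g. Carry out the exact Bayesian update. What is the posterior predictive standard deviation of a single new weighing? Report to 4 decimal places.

49.5381

For Normal data with known variance σ², a Normal(μ₀, σ₀²) prior on μ is conjugate. Posterior precision = 1/σ₀² + n/σ²; posterior mean is the precision-weighted average of μ₀ and x̄.
σ₀² = 109.18² = 11920.2724, σ² = 47.88² = 2292.4944; σ² + n·σ₀² = 2292.4944 + 14·11920.2724 = 169176.308.
Posterior precision = 1/σ₀² + n/σ² = 1/11920.2724 + 14/2292.4944 = (σ² + n·σ₀²)/(σ₀²σ²) = 169176.308/(11920.2724·2292.4944); posterior variance σₙ² = σ₀²σ²/(σ² + n·σ₀²) = 11920.2724·2292.4944/169176.308 = 161.530642.
Predictive variance for one new observation = σₙ² + σ² = 11920.2724·2292.4944/169176.308 + 2292.4944 = σ²·(σ₀² + 169176.308)/169176.308 = 2292.4944·181096.5804/169176.308 = 2454.025042; SD = √(2292.4944·181096.5804/169176.308) = 49.5381.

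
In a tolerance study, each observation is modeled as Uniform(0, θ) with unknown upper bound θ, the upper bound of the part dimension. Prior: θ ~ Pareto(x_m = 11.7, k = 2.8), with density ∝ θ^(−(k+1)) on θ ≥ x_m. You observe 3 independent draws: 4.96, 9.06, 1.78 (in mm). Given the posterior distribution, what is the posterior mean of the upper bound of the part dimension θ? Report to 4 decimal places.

14.1375

A Pareto(scale x_m, shape k) prior on the upper bound θ of Uniform(0, θ) is conjugate: posterior is Pareto(max(x_m, max xᵢ), k + n).
Sample maximum = 9.06; prior scale x_m = 11.7 → posterior scale = max = 11.70.
Posterior shape = 2.8 + 3 = 5.8.
E[θ|data] = k·x_m/(k−1) = 5.8·11.70/4.8 = 14.1375.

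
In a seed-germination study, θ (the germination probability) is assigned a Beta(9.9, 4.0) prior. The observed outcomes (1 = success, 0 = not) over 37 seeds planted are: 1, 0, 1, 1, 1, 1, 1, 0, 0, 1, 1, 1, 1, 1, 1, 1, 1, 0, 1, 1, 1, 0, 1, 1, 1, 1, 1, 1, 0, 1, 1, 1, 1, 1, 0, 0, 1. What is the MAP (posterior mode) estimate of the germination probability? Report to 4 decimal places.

0.7751

The Beta prior is conjugate to a Binomial/Bernoulli likelihood; the update adds successes to α and failures to β.
Posterior: Beta(α+k, β+n−k) = Beta(9.9+29, 4.0+8) = Beta(38.9, 12.0).
Mode of Beta(a,b) for a,b>1 is (a−1)/(a+b−2) = 37.9/48.9 = 0.7751.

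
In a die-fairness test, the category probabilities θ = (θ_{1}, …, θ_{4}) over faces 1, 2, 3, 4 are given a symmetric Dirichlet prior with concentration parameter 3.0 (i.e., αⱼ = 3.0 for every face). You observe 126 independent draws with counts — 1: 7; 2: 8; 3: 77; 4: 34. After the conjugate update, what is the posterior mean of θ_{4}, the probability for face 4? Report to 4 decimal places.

0.2681

The Dirichlet prior is conjugate to the Multinomial likelihood: each posterior αⱼ = prior αⱼ + observed count nⱼ.
Posterior concentration: (10.0, 11.0, 80.0, 37.0), total = 138.0.
E[θ_{4}|data] = α_{4}/Σα = 37.0/138.0 = 0.2681.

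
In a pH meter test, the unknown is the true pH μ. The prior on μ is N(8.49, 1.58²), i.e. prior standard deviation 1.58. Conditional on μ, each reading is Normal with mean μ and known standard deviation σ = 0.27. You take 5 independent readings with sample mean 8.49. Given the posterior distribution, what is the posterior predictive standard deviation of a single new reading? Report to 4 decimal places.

0.2956

For Normal data with known variance σ², a Normal(μ₀, σ₀²) prior on μ is conjugate. Posterior precision = 1/σ₀² + n/σ²; posterior mean is the precision-weighted average of μ₀ and x̄.
σ₀² = 1.58² = 2.4964, σ² = 0.27² = 0.0729; σ² + n·σ₀² = 0.0729 + 5·2.4964 = 12.5549.
Posterior precision = 1/σ₀² + n/σ² = 1/2.4964 + 5/0.0729 = (σ² + n·σ₀²)/(σ₀²σ²) = 12.5549/(2.4964·0.0729); posterior variance σₙ² = σ₀²σ²/(σ² + n·σ₀²) = 2.4964·0.0729/12.5549 = 0.014495.
Predictive variance for one new observation = σₙ² + σ² = 2.4964·0.0729/12.5549 + 0.0729 = σ²·(σ₀² + 12.5549)/12.5549 = 0.0729·15.0513/12.5549 = 0.087395; SD = √(0.0729·15.0513/12.5549) = 0.2956.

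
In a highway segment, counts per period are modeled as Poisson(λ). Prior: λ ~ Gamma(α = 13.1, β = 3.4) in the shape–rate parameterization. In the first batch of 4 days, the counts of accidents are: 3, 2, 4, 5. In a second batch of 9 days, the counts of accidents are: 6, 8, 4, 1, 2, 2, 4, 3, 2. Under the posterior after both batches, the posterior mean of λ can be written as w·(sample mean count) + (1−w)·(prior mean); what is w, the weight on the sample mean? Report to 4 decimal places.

With a Gamma(shape α, rate β) prior, the Poisson likelihood is conjugate: the posterior is Gamma(α + ΣXᵢ, β + n).
Total number of days: n = 4 + 9 = 13.
Posterior mean = (α₀+S)/(β₀+n) = [n/(β₀+n)]·(S/n) + [β₀/(β₀+n)]·(α₀/β₀), so only n and β₀ enter the weight.
Weight on data w = n/(β₀+n) = 13/(3.4+13) = 13/16.4 = 0.7927.

0.7927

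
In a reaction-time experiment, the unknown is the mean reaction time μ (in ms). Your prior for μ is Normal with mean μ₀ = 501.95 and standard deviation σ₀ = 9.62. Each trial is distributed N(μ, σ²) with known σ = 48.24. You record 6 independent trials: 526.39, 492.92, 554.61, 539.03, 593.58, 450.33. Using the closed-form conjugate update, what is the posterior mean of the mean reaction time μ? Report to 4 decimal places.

For Normal data with known variance σ², a Normal(μ₀, σ₀²) prior on μ is conjugate. Posterior precision = 1/σ₀² + n/σ²; posterior mean is the precision-weighted average of μ₀ and x̄.
Σxᵢ = 526.39 + 492.92 + 554.61 + 539.03 + 593.58 + 450.33 = 3156.86, so n·x̄ = 3156.86.
σ₀² = 9.62² = 92.5444, σ² = 48.24² = 2327.0976; σ² + n·σ₀² = 2327.0976 + 6·92.5444 = 2882.364.
Posterior mean = (μ₀/σ₀² + n·x̄/σ²)/(1/σ₀² + n/σ²) = (σ²·μ₀ + σ₀²·n·x̄)/(σ² + n·σ₀²) = (2327.0976·501.95 + 92.5444·3156.86)/2882.364 = 1460236.354904/2882.364 = 506.6107.

506.6107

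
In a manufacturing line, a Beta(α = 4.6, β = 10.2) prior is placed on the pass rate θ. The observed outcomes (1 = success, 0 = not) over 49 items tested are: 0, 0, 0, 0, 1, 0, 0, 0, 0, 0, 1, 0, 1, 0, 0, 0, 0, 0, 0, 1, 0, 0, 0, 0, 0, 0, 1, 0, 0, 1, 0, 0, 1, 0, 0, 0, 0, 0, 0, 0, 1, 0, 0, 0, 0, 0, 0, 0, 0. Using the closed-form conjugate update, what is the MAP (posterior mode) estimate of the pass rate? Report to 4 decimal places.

0.1877

The Beta prior is conjugate to a Binomial/Bernoulli likelihood; the update adds successes to α and failures to β.
Posterior: Beta(α+k, β+n−k) = Beta(4.6+8, 10.2+41) = Beta(12.6, 51.2).
Mode of Beta(a,b) for a,b>1 is (a−1)/(a+b−2) = 11.6/61.8 = 0.1877.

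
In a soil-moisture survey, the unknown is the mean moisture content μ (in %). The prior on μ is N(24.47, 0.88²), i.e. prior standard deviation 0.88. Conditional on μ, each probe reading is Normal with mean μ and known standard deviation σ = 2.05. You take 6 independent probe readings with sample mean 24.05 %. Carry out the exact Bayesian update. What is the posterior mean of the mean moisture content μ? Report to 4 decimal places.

For Normal data with known variance σ², a Normal(μ₀, σ₀²) prior on μ is conjugate. Posterior precision = 1/σ₀² + n/σ²; posterior mean is the precision-weighted average of μ₀ and x̄.
n·x̄ = 6·24.05 = 144.3.
σ₀² = 0.88² = 0.7744, σ² = 2.05² = 4.2025; σ² + n·σ₀² = 4.2025 + 6·0.7744 = 8.8489.
Posterior mean = (μ₀/σ₀² + n·x̄/σ²)/(1/σ₀² + n/σ²) = (σ²·μ₀ + σ₀²·n·x̄)/(σ² + n·σ₀²) = (4.2025·24.47 + 0.7744·144.3)/8.8489 = 214.581095/8.8489 = 24.2495.

24.2495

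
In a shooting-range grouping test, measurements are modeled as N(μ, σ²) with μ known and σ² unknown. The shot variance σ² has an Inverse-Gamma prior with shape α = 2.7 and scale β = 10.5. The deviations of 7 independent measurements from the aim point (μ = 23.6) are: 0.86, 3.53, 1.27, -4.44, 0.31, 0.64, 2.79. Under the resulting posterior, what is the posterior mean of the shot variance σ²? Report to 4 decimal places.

With known mean μ and an Inverse-Gamma(α, β) prior on σ², the Normal likelihood is conjugate: posterior is Inv-Gamma(α + n/2, β + Σ(xᵢ−μ)²/2).
Σ(xᵢ−μ)² = (0.86)² + (3.53)² + (1.27)² + (-4.44)² + (0.31)² + (0.64)² + (2.79)² = 42.8168.
Posterior: Inv-Gamma(2.7 + 7/2, 10.5 + 42.8168/2) = Inv-Gamma(6.20, 31.90840).
E[σ²|data] = β/(α−1) = 31.90840/5.20 = 6.1362.

6.1362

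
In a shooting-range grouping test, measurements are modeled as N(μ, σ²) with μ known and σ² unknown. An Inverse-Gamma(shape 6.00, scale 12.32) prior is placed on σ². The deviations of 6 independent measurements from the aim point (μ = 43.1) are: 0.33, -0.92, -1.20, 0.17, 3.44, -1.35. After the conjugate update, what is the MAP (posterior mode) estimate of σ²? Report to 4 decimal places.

With known mean μ and an Inverse-Gamma(α, β) prior on σ², the Normal likelihood is conjugate: posterior is Inv-Gamma(α + n/2, β + Σ(xᵢ−μ)²/2).
Σ(xᵢ−μ)² = (0.33)² + (-0.92)² + (-1.20)² + (0.17)² + (3.44)² + (-1.35)² = 16.0803.
Posterior: Inv-Gamma(6.00 + 6/2, 12.32 + 16.0803/2) = Inv-Gamma(9.00, 20.36015).
Mode = β/(α+1) = 20.36015/10.00 = 2.0360.

2.0360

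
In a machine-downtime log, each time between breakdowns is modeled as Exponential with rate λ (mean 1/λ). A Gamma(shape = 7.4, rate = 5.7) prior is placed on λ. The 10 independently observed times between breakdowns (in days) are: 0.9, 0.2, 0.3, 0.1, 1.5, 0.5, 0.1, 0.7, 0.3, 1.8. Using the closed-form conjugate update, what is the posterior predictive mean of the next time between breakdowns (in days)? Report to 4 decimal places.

0.7378

With a Gamma(shape α, rate β) prior on the exponential rate λ, the posterior after n observations with total T = Σxᵢ is Gamma(α+n, β+T).
Sum of observations T = 6.4 days; n = 10.
Posterior: Gamma(7.4+10, 5.7+6.4) = Gamma(17.4, 12.1).
The predictive distribution for the next observation is Lomax; its mean is β/(α−1) = 12.1/16.4 = 0.7378.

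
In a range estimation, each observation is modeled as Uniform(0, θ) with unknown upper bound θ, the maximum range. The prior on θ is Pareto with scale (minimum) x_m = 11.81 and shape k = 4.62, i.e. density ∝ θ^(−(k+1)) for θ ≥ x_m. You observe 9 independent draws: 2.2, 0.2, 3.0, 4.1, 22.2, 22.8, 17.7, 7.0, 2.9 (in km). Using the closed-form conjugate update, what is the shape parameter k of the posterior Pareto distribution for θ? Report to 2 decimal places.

13.62

A Pareto(scale x_m, shape k) prior on the upper bound θ of Uniform(0, θ) is conjugate: posterior is Pareto(max(x_m, max xᵢ), k + n).
Sample maximum = 22.8; prior scale x_m = 11.81 → posterior scale = max = 22.80.
Posterior shape = 4.62 + 9 = 13.62.
Posterior shape k = 13.62.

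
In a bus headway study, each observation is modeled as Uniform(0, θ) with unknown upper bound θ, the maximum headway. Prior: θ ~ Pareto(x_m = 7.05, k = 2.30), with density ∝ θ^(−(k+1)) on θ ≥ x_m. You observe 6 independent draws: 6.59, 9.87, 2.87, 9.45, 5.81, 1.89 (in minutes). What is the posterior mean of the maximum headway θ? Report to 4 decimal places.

A Pareto(scale x_m, shape k) prior on the upper bound θ of Uniform(0, θ) is conjugate: posterior is Pareto(max(x_m, max xᵢ), k + n).
Sample maximum = 9.87; prior scale x_m = 7.05 → posterior scale = max = 9.87.
Posterior shape = 2.30 + 6 = 8.30.
E[θ|data] = k·x_m/(k−1) = 8.30·9.87/7.30 = 11.2221.

11.2221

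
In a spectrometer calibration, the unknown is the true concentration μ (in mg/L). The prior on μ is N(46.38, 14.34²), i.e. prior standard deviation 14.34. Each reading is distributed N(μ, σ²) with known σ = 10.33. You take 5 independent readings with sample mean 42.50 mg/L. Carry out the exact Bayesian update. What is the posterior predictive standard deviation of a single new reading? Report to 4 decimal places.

11.2269

For Normal data with known variance σ², a Normal(μ₀, σ₀²) prior on μ is conjugate. Posterior precision = 1/σ₀² + n/σ²; posterior mean is the precision-weighted average of μ₀ and x̄.
σ₀² = 14.34² = 205.6356, σ² = 10.33² = 106.7089; σ² + n·σ₀² = 106.7089 + 5·205.6356 = 1134.8869.
Posterior precision = 1/σ₀² + n/σ² = 1/205.6356 + 5/106.7089 = (σ² + n·σ₀²)/(σ₀²σ²) = 1134.8869/(205.6356·106.7089); posterior variance σₙ² = σ₀²σ²/(σ² + n·σ₀²) = 205.6356·106.7089/1134.8869 = 19.335097.
Predictive variance for one new observation = σₙ² + σ² = 205.6356·106.7089/1134.8869 + 106.7089 = σ²·(σ₀² + 1134.8869)/1134.8869 = 106.7089·1340.5225/1134.8869 = 126.043997; SD = √(106.7089·1340.5225/1134.8869) = 11.2269.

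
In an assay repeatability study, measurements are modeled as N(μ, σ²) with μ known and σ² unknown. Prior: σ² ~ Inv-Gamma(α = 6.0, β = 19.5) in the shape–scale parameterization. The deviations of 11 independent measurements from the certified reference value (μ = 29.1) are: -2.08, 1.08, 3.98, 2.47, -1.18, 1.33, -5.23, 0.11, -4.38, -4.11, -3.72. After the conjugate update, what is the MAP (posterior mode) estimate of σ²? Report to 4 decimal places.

With known mean μ and an Inverse-Gamma(α, β) prior on σ², the Normal likelihood is conjugate: posterior is Inv-Gamma(α + n/2, β + Σ(xᵢ−μ)²/2).
Σ(xᵢ−μ)² = (-2.08)² + (1.08)² + (3.98)² + (2.47)² + (-1.18)² + (1.33)² + (-5.23)² + (0.11)² + (-4.38)² + (-4.11)² + (-3.72)² = 107.8753.
Posterior: Inv-Gamma(6.0 + 11/2, 19.5 + 107.8753/2) = Inv-Gamma(11.50, 73.43765).
Mode = β/(α+1) = 73.43765/12.50 = 5.8750.

5.8750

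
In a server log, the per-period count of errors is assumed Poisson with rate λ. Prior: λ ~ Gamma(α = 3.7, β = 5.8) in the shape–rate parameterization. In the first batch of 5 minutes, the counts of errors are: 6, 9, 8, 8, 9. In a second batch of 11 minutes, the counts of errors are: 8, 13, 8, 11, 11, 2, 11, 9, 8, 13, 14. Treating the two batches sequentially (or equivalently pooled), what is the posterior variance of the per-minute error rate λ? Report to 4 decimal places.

With a Gamma(shape α, rate β) prior, the Poisson likelihood is conjugate: the posterior is Gamma(α + ΣXᵢ, β + n).
Batch 1: sum of counts S = 40 over n = 5 minutes.
After batch 1: Gamma(α+S, β+n) = Gamma(3.7+40, 5.8+5) = Gamma(43.7, 10.8).
Batch 2: sum of counts S = 108 over n = 11 minutes.
After batch 2: Gamma(α+S, β+n) = Gamma(43.7+108, 10.8+11) = Gamma(151.7, 21.8).
Var = α/β² = 151.7/21.8² = 0.3192.

0.3192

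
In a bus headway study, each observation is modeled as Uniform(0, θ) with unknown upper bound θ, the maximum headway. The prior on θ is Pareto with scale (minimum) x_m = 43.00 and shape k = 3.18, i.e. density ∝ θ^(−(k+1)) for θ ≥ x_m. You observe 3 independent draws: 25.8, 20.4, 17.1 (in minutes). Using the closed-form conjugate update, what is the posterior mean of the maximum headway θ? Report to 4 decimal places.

A Pareto(scale x_m, shape k) prior on the upper bound θ of Uniform(0, θ) is conjugate: posterior is Pareto(max(x_m, max xᵢ), k + n).
Sample maximum = 25.8; prior scale x_m = 43.00 → posterior scale = max = 43.00.
Posterior shape = 3.18 + 3 = 6.18.
E[θ|data] = k·x_m/(k−1) = 6.18·43.00/5.18 = 51.3012.

51.3012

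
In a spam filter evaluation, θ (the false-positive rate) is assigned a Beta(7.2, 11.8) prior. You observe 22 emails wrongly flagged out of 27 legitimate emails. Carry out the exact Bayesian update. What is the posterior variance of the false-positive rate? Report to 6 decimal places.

The Beta prior is conjugate to a Binomial/Bernoulli likelihood; the update adds successes to α and failures to β.
Posterior: Beta(α+k, β+n−k) = Beta(7.2+22, 11.8+5) = Beta(29.2, 16.8).
Var = αβ/((α+β)²(α+β+1)) = 29.2·16.8/(46.0²·47.0) = 0.004933.

0.004933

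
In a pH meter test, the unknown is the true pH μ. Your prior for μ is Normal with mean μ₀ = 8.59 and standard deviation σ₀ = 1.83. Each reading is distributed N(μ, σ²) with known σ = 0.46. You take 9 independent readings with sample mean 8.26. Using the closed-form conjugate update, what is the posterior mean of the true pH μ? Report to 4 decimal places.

For Normal data with known variance σ², a Normal(μ₀, σ₀²) prior on μ is conjugate. Posterior precision = 1/σ₀² + n/σ²; posterior mean is the precision-weighted average of μ₀ and x̄.
n·x̄ = 9·8.26 = 74.34.
σ₀² = 1.83² = 3.3489, σ² = 0.46² = 0.2116; σ² + n·σ₀² = 0.2116 + 9·3.3489 = 30.3517.
Posterior mean = (μ₀/σ₀² + n·x̄/σ²)/(1/σ₀² + n/σ²) = (σ²·μ₀ + σ₀²·n·x̄)/(σ² + n·σ₀²) = (0.2116·8.59 + 3.3489·74.34)/30.3517 = 250.77487/30.3517 = 8.2623.

8.2623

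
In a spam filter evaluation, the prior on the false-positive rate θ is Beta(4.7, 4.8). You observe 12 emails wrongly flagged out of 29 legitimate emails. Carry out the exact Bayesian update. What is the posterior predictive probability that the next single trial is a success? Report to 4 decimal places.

0.4338

The Beta prior is conjugate to a Binomial/Bernoulli likelihood; the update adds successes to α and failures to β.
Posterior: Beta(α+k, β+n−k) = Beta(4.7+12, 4.8+17) = Beta(16.7, 21.8).
For a single future Bernoulli trial, P(success | data) = α/(α+β) = 0.4338.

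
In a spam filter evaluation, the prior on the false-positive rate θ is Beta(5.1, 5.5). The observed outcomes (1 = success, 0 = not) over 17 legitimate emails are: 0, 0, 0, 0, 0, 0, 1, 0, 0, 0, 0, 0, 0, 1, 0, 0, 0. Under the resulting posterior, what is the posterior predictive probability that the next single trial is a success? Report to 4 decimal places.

0.2572

The Beta prior is conjugate to a Binomial/Bernoulli likelihood; the update adds successes to α and failures to β.
Posterior: Beta(α+k, β+n−k) = Beta(5.1+2, 5.5+15) = Beta(7.1, 20.5).
For a single future Bernoulli trial, P(success | data) = α/(α+β) = 0.2572.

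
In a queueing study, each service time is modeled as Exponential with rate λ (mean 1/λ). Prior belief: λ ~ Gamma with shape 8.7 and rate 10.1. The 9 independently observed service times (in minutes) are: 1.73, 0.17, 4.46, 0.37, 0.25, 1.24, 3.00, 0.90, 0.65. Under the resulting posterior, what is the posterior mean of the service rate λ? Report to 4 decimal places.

0.7739

With a Gamma(shape α, rate β) prior on the exponential rate λ, the posterior after n observations with total T = Σxᵢ is Gamma(α+n, β+T).
Sum of observations T = 12.77 minutes; n = 9.
Posterior: Gamma(8.7+9, 10.1+12.77) = Gamma(17.7, 22.87).
Posterior mean of λ = α/β = 17.7/22.87 = 0.7739.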